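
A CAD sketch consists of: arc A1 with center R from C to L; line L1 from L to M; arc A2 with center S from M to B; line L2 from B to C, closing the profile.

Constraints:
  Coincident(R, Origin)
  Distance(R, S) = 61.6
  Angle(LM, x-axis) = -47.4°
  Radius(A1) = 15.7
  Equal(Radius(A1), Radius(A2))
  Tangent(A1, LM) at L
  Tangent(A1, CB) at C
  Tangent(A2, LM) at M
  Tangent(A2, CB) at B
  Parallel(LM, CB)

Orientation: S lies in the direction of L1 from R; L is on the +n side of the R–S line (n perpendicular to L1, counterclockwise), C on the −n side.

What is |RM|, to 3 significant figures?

63.6

The slot axis is L1's direction at -47.4°, so u = (cos -47.4°, sin -47.4°) = (0.677, -0.736) and n = (−sin -47.4°, cos -47.4°) = (0.736, 0.677). R is at the origin and S lies 61.6 along u from R, so S = 61.6·u = (41.7, -45.3). Tangency of A1 to both parallel lines with radius 15.7 puts L and C at R ± 15.7·n: L = (11.6, 10.6), C = (-11.6, -10.6). Equal radii place M and B the same way about S: M = S + 15.7·n = (53.3, -34.7), B = S − 15.7·n = (30.1, -56.0). Then |RM| = |M − R| = 63.6.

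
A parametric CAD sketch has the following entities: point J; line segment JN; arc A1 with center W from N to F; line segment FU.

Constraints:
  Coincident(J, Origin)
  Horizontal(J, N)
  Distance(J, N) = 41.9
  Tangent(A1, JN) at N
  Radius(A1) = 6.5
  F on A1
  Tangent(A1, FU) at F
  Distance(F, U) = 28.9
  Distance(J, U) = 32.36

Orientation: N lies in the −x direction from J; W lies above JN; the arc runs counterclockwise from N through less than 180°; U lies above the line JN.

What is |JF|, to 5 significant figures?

36.772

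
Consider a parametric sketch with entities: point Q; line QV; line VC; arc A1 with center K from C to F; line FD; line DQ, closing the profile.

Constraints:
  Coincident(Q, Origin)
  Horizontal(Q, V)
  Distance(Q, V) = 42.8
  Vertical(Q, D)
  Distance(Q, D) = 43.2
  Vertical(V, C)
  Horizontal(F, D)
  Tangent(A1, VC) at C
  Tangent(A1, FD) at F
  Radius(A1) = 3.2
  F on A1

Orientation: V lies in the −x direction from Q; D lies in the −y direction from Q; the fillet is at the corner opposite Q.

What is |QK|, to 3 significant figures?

56.3

Q is at the origin; Q and V share the same y with |QV| = 42.8 and V on the −x side, so V = (-42.8, 0.00). Q and D share the same x with |QD| = 43.2 and D on the −y side, so D = (0.00, -43.2). The virtual corner opposite Q is at (-42.8, -43.2). A1 meets VC tangentially, so KC is at right angles to VC and the tangent condition forces KF to be normal to FD, with radius 3.2, so the center K sits 3.2 in from both sides at K = (-39.6, -40.0). Then |QK| = |K − Q| = 56.3.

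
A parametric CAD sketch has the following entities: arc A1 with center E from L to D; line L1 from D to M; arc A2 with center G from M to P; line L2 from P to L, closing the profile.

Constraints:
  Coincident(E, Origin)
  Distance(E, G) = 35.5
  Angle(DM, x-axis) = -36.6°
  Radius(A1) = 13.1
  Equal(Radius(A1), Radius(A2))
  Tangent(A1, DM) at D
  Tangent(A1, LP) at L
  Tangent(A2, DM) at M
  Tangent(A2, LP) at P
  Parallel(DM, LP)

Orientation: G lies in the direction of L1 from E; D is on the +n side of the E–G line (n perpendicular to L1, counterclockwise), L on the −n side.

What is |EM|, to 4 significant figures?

37.84

The slot axis is L1's direction at -36.6°, so u = (cos -36.6°, sin -36.6°) = (0.8028, -0.5962) and n = (−sin -36.6°, cos -36.6°) = (0.5962, 0.8028). E is at the origin and G lies 35.5 along u from E, so G = 35.5·u = (28.50, -21.17). Tangency of A1 to both parallel lines with radius 13.1 puts D and L at E ± 13.1·n: D = (7.811, 10.52), L = (-7.811, -10.52). Equal radii place M and P the same way about G: M = G + 13.1·n = (36.31, -10.65), P = G − 13.1·n = (20.69, -31.68). Then |EM| = |M − E| = 37.84.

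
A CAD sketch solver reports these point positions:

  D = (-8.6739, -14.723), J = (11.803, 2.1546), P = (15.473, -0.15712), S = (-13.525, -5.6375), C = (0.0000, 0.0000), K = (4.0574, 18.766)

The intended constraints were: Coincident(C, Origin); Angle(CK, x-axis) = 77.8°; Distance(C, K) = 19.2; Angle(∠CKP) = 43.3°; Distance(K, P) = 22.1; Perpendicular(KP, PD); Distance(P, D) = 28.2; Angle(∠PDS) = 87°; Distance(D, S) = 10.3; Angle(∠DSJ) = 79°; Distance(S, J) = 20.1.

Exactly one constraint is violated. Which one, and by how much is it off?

Distance(S, J) = 20.1 — off by 6.40.

C = (0.00, 0.00) ✓; CK at 77.80° ✓; |CK| = 19.20 ✓; ∠CKP = 43.30° ✓; |KP| = 22.10 ✓; ∠(KP, PD) = 90.00° ✓; |PD| = 28.20 ✓; ∠PDS = 87.00° ✓; |DS| = 10.30 ✓; ∠DSJ = 79.00° ✓; |SJ| = 26.50 ✗.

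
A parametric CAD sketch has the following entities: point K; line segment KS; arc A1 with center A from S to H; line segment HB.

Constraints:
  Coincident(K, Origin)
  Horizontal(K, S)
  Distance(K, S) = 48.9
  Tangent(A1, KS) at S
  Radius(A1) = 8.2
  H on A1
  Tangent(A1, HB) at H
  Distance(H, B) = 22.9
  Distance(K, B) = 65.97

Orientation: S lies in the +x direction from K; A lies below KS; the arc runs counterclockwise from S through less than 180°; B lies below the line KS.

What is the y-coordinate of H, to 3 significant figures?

-13.8

Checks: K.y = 0.00, S.y = 0.00 ✓; |AH| = 8.200 ✓; ∠(AH, HB) = 90.00° ✓; |HB| = 22.90 ✓; |KB| = 65.97 ✓.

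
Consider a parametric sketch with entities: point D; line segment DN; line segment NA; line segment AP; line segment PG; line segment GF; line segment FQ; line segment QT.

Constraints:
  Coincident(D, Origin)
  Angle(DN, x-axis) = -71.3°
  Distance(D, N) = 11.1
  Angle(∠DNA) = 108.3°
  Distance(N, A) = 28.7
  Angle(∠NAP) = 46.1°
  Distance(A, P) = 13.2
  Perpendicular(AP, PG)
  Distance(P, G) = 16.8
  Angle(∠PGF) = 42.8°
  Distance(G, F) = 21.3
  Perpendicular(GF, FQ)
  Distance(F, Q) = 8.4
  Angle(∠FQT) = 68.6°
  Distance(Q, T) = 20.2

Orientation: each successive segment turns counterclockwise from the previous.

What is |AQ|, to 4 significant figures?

6.671

D is at the origin; DN runs at -71.3° with length 11.1, so N = (3.559, -10.51). ∠DNA = 108.3° gives NA at 0.4000° from the x-axis; with |NA| = 28.7, A = (32.26, -10.31). ∠NAP = 46.1° gives AP at 134.3° from the x-axis; with |AP| = 13.2, P = (23.04, -0.8665). The perpendicularity gives PG at right angles to AP, so PG runs at -135.7°; with |PG| = 16.8, G = (11.02, -12.60). ∠PGF = 42.8° gives GF at 1.500° from the x-axis; with |GF| = 21.3, F = (32.31, -12.04). GF is perpendicular to FQ, so FQ runs at 91.50°; with |FQ| = 8.4, Q = (32.09, -3.645). Then |AQ| = |Q − A| = 6.671.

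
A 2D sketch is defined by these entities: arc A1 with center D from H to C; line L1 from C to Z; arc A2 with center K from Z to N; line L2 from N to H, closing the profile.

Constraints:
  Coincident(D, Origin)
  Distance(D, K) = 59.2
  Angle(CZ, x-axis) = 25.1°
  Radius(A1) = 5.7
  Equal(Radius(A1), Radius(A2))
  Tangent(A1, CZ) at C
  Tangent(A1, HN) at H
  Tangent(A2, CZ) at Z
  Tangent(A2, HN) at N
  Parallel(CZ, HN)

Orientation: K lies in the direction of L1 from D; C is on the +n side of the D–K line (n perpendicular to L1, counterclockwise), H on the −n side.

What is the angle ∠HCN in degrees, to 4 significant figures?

79.10°

The slot axis is L1's direction at 25.1°, so u = (cos 25.1°, sin 25.1°) = (0.9056, 0.4242) and n = (−sin 25.1°, cos 25.1°) = (-0.4242, 0.9056). D is at the origin and K lies 59.2 along u from D, so K = 59.2·u = (53.61, 25.11). Tangency of A1 to both parallel lines with radius 5.7 puts C and H at D ± 5.7·n: C = (-2.418, 5.162), H = (2.418, -5.162). Equal radii place Z and N the same way about K: Z = K + 5.7·n = (51.19, 30.27), N = K − 5.7·n = (56.03, 19.95). Then cos ∠HCN = CH·CN / (|CH||CN|), giving 79.10°.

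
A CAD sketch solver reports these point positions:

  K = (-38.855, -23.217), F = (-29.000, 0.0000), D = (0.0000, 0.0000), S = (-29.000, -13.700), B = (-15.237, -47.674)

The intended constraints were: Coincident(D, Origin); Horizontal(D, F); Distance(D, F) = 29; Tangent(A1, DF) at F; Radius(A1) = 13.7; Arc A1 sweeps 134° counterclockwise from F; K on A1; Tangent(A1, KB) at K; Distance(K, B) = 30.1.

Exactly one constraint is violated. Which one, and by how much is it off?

Distance(K, B) = 30.1 — off by 3.90.

D = (0.00, 0.00) ✓; D.y = 0.00, F.y = 0.00 ✓; |DF| = 29.00 ✓; ∠(SF, FD) = 90.00° ✓; |SF| = 13.70 ✓; bearing(S→K) − bearing(S→F) = 134.0° ✓; |SK| = 13.70 ✓; ∠(SK, KB) = 90.00° ✓; |KB| = 34.00 ✗.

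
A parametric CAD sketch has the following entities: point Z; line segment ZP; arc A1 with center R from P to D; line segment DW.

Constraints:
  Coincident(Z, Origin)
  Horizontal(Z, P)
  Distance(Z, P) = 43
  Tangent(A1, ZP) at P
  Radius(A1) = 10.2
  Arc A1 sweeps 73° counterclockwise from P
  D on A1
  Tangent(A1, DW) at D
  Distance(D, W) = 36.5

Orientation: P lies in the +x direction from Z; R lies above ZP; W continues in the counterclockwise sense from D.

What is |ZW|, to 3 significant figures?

76.1

Z is at the origin; Z and P share the same y with |ZP| = 43.0 and P on the +x side, so P = (43.0, 0.00). The tangent condition forces RP to be normal to ZP, so R = P + (0, 10.2) = (43.0, 10.2). On A1, P sits at bearing -90° from R; a 73° counterclockwise sweep puts D at bearing -17°, so D = R + 10.2·(cos -17°, sin -17°) = (52.8, 7.22). Since A1 is tangent to DW there, RD ⟂ DW, so DW runs along (−sin -17°, cos -17°); with |DW| = 36.5, W = (63.4, 42.1). Then |ZW| = |W − Z| = 76.1.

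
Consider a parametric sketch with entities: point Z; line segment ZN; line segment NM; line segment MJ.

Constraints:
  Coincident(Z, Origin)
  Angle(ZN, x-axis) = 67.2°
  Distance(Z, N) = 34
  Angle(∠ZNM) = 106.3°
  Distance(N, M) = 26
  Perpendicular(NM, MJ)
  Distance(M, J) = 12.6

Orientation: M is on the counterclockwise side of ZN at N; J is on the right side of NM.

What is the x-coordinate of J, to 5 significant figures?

0.94484

Z is at the origin; ZN runs at 67.2° with length 34.0, so N = 34.0·(cos 67.2°, sin 67.2°) = (13.176, 31.343). ∠ZNM = 106.3°, so NM runs at 67.2° + (180° − 106.3°) = 140.90° from the x-axis; with |NM| = 26.0, M = N + 26.0·(cos 140.90°, sin 140.90°) = (-7.0017, 47.741). The perpendicularity gives MJ at right angles to NM; with |MJ| = 12.6 on the right of NM, J = M + 12.6·(0.63068, 0.77605) = (0.94484, 57.519). So J.x = 0.94484.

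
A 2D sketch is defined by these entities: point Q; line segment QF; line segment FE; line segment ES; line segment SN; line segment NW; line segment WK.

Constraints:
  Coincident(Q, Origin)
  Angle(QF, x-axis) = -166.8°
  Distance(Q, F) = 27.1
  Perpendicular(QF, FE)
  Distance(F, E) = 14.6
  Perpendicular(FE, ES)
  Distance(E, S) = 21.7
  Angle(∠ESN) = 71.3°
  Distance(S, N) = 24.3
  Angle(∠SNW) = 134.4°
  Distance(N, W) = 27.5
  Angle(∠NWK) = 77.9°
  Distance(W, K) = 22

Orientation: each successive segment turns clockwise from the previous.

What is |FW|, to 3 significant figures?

23.1

∠ESN = 71.3° gives SN at -95.5° from the x-axis; with |SN| = 24.3, N = (-10.9, -11.2). ∠SNW = 134.4° gives NW at -141° from the x-axis; with |NW| = 27.5, W = (-32.3, -28.5). Then |FW| = |W − F| = 23.1.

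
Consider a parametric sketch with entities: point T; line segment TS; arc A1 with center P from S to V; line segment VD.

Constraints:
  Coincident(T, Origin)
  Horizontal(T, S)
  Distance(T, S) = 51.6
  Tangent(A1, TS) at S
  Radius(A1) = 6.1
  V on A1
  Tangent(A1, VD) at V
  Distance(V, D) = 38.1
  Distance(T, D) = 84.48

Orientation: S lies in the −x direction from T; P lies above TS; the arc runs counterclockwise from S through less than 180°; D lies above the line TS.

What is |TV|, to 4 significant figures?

48.85

Checks: |TS| = 51.60 ✓; |PV| = 6.100 ✓; ∠(PV, VD) = 90.00° ✓; |VD| = 38.10 ✓; |TD| = 84.48 ✓.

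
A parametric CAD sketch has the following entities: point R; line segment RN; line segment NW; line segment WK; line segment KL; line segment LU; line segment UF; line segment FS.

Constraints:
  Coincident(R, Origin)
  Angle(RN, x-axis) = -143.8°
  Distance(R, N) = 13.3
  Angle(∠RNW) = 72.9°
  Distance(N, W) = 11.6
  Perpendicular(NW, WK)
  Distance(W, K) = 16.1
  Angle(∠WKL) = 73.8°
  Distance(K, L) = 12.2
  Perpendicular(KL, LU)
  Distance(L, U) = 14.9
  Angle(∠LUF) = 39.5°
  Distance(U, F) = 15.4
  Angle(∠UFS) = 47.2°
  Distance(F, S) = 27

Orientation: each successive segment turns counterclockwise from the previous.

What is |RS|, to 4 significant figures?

21.31

R is at the origin; RN runs at -143.8° with length 13.3, so N = (-10.73, -7.855). ∠RNW = 72.9° gives NW at -36.70° from the x-axis; with |NW| = 11.6, W = (-1.432, -14.79). NW ⟂ WK, so WK runs at 53.30°; with |WK| = 16.1, K = (8.190, -1.879). ∠WKL = 73.8° gives KL at 159.5° from the x-axis; with |KL| = 12.2, L = (-3.238, 2.394). KL is perpendicular to LU, so LU runs at -110.5°; with |LU| = 14.9, U = (-8.456, -11.56). ∠LUF = 39.5° gives UF at 30.00° from the x-axis; with |UF| = 15.4, F = (4.881, -3.863). ∠UFS = 47.2° gives FS at 162.8° from the x-axis; with |FS| = 27.0, S = (-20.91, 4.121). Then |RS| = |S − R| = 21.31.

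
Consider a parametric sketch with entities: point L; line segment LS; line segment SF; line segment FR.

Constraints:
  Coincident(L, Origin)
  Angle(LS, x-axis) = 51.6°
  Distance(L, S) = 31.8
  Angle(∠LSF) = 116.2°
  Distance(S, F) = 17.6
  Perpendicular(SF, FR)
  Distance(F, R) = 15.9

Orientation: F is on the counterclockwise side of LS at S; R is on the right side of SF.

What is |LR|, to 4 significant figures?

54.55

L is at the origin; LS runs at 51.6° with length 31.8, so S = 31.8·(cos 51.6°, sin 51.6°) = (19.75, 24.92). ∠LSF = 116.2°, so SF runs at 51.6° + (180° − 116.2°) = 115.4° from the x-axis; with |SF| = 17.6, F = S + 17.6·(cos 115.4°, sin 115.4°) = (12.20, 40.82). The perpendicularity gives FR at right angles to SF; with |FR| = 15.9 on the right of SF, R = F + 15.9·(0.9033, 0.4289) = (26.57, 47.64). Then |LR| = |R − L| = 54.55.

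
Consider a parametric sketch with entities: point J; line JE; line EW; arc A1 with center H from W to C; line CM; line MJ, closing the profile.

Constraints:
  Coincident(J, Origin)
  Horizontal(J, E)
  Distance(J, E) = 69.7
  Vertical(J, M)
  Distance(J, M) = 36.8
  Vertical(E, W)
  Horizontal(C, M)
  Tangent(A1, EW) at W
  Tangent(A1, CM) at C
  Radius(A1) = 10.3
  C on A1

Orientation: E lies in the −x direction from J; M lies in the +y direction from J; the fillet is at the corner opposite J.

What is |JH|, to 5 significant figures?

65.043

JM is vertical with |JM| = 36.8 and M on the +y side, so M = (0.0000, 36.800). The virtual corner opposite J is at (-69.700, 36.800). The tangent condition forces HW to be normal to EW and the tangent condition forces HC to be normal to CM, with radius 10.3, so the center H sits 10.3 in from both sides at H = (-59.400, 26.500). Then |JH| = |H − J| = 65.043.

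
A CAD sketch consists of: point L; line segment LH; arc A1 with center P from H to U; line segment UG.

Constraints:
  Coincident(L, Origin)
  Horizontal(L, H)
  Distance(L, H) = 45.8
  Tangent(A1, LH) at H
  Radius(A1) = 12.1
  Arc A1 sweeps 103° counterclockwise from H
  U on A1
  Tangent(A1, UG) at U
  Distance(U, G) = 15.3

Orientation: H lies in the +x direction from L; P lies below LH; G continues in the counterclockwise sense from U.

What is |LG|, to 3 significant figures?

47.8

On A1, H sits at bearing 90° from P; a 103° counterclockwise sweep puts U at bearing 193°, so U = P + 12.1·(cos 193°, sin 193°) = (34.0, -14.8). Tangency of A1 to UG means the radius PU is perpendicular to UG, so UG runs along (−sin 193°, cos 193°); with |UG| = 15.3, G = (37.5, -29.7). Then |LG| = |G − L| = 47.8.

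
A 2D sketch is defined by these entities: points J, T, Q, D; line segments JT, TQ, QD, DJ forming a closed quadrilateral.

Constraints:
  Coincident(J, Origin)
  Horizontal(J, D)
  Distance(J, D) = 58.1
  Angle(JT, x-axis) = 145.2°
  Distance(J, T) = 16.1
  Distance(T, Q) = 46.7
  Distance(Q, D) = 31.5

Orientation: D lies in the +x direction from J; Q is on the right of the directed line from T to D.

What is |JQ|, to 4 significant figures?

30.88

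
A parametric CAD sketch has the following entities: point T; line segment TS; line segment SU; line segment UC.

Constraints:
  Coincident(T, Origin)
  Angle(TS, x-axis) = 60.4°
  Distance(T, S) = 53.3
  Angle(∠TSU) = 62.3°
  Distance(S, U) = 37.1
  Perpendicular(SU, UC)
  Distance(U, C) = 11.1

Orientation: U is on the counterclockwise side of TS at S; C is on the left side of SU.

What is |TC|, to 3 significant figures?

38.1

T is at the origin; TS runs at 60.4° with length 53.3, so S = 53.3·(cos 60.4°, sin 60.4°) = (26.3, 46.3). ∠TSU = 62.3°, so SU runs at 60.4° + (180° − 62.3°) = 178° from the x-axis; with |SU| = 37.1, U = S + 37.1·(cos 178°, sin 178°) = (-10.8, 47.6). The perpendicularity gives UC at right angles to SU; with |UC| = 11.1 on the left of SU, C = U + 11.1·(-0.0332, -0.999) = (-11.1, 36.5). Then |TC| = |C − T| = 38.1.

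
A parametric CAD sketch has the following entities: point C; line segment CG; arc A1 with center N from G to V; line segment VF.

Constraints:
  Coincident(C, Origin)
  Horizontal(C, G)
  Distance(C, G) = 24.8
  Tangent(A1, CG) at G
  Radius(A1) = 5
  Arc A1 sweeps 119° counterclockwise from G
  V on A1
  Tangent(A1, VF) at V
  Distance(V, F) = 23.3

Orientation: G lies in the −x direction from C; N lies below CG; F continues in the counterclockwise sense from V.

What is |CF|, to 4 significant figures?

33.05

C is at the origin; CG is horizontal with |CG| = 24.8 and G on the −x side, so G = (-24.80, 0.000). A1 meets CG tangentially, so NG is at right angles to CG, so N = G + (0, -5) = (-24.80, -5.000). On A1, G sits at bearing 90° from N; a 119° counterclockwise sweep puts V at bearing 209°, so V = N + 5.0·(cos 209°, sin 209°) = (-29.17, -7.424). Tangency of A1 to VF means the radius NV is perpendicular to VF, so VF runs along (−sin 209°, cos 209°); with |VF| = 23.3, F = (-17.88, -27.80). Then |CF| = |F − C| = 33.05.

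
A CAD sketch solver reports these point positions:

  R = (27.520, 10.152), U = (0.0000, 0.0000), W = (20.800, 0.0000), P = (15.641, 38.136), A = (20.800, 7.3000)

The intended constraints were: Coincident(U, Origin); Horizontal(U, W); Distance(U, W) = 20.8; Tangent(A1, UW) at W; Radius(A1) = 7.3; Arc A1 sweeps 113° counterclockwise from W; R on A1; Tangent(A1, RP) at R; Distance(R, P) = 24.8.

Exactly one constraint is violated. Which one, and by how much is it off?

Distance(R, P) = 24.8 — off by 5.60.

U = (0.00, 0.00) ✓; U.y = 0.00, W.y = 0.00 ✓; |UW| = 20.80 ✓; ∠(AW, WU) = 90.00° ✓; |AW| = 7.300 ✓; bearing(A→R) − bearing(A→W) = 113.0° ✓; |AR| = 7.300 ✓; ∠(AR, RP) = 90.00° ✓; |RP| = 30.40 ✗.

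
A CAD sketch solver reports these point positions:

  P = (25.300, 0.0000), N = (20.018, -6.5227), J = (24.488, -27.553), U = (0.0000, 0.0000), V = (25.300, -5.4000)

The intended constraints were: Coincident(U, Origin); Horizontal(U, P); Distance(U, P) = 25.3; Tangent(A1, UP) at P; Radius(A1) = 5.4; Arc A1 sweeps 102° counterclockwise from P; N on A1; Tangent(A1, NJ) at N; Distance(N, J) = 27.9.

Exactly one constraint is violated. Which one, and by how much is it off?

Distance(N, J) = 27.9 — off by 6.40.

U = (0.00, 0.00) ✓; U.y = 0.00, P.y = 0.00 ✓; |UP| = 25.30 ✓; ∠(VP, PU) = 90.00° ✓; |VP| = 5.400 ✓; bearing(V→N) − bearing(V→P) = 102.0° ✓; |VN| = 5.400 ✓; ∠(VN, NJ) = 90.00° ✓; |NJ| = 21.50 ✗.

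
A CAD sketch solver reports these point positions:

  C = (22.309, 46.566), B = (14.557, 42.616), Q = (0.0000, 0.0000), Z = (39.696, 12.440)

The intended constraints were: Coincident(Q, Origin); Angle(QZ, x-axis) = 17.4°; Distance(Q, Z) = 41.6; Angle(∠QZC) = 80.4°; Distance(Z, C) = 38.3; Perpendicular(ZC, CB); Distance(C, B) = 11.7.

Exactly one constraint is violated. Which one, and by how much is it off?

Distance(C, B) = 11.7 — off by 3.00.

Q = (0.00, 0.00) ✓; QZ at 17.40° ✓; |QZ| = 41.60 ✓; ∠QZC = 80.40° ✓; |ZC| = 38.30 ✓; ∠(ZC, CB) = 90.00° ✓; |CB| = 8.700 ✗.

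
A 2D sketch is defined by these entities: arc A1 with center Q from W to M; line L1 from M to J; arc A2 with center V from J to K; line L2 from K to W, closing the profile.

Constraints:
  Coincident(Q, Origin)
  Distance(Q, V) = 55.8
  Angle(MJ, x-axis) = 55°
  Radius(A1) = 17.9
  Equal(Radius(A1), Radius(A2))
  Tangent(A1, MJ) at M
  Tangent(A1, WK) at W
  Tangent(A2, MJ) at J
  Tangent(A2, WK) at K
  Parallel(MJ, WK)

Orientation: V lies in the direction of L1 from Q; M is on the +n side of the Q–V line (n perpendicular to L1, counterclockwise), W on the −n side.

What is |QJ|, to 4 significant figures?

58.60

The slot axis is L1's direction at 55.0°, so u = (cos 55.0°, sin 55.0°) = (0.5736, 0.8192) and n = (−sin 55.0°, cos 55.0°) = (-0.8192, 0.5736). Q is at the origin and V lies 55.8 along u from Q, so V = 55.8·u = (32.01, 45.71). Tangency of A1 to both parallel lines with radius 17.9 puts M and W at Q ± 17.9·n: M = (-14.66, 10.27), W = (14.66, -10.27). Equal radii place J and K the same way about V: J = V + 17.9·n = (17.34, 55.98), K = V − 17.9·n = (46.67, 35.44). Then |QJ| = |J − Q| = 58.60.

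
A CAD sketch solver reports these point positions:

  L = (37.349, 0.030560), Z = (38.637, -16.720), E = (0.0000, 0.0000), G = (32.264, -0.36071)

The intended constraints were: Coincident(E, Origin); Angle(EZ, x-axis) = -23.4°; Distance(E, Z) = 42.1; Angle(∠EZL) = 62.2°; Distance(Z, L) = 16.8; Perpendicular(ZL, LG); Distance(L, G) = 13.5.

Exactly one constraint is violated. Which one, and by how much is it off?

Distance(L, G) = 13.5 — off by 8.40.

E = (0.00, 0.00) ✓; EZ at -23.40° ✓; |EZ| = 42.10 ✓; ∠EZL = 62.20° ✓; |ZL| = 16.80 ✓; ∠(ZL, LG) = 90.00° ✓; |LG| = 5.100 ✗.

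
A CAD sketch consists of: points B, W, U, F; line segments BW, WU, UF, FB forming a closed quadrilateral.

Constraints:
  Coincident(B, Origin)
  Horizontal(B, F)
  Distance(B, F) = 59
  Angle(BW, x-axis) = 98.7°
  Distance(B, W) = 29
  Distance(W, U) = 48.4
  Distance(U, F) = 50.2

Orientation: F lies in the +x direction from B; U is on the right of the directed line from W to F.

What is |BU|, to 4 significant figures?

20.64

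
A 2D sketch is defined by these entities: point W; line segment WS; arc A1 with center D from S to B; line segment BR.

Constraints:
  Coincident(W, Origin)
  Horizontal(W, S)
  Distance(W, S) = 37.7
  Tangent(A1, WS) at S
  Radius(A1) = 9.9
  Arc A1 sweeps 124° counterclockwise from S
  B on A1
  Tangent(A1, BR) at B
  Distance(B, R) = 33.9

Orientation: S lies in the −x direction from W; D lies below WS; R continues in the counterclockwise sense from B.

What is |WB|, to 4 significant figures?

48.43

Tangency of A1 to WS means the radius DS is perpendicular to WS, so D = S + (0, -9.9) = (-37.70, -9.900). On A1, S sits at bearing 90° from D; a 124° counterclockwise sweep puts B at bearing 214°, so B = D + 9.9·(cos 214°, sin 214°) = (-45.91, -15.44). Then |WB| = |B − W| = 48.43.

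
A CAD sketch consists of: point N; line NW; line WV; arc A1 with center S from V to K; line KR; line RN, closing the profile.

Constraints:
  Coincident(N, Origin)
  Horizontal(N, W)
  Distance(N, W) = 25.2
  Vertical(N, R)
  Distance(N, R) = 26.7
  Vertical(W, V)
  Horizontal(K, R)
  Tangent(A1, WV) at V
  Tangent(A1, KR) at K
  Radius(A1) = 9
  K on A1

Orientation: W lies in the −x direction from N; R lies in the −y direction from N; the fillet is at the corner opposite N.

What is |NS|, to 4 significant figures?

23.99

N is at the origin; N and W share the same y with |NW| = 25.2 and W on the −x side, so W = (-25.20, 0.000). N and R share the same x with |NR| = 26.7 and R on the −y side, so R = (0.000, -26.70). The virtual corner opposite N is at (-25.20, -26.70). Tangency of A1 to WV means the radius SV is perpendicular to WV and the tangent condition forces SK to be normal to KR, with radius 9.0, so the center S sits 9.0 in from both sides at S = (-16.20, -17.70). Then |NS| = |S − N| = 23.99.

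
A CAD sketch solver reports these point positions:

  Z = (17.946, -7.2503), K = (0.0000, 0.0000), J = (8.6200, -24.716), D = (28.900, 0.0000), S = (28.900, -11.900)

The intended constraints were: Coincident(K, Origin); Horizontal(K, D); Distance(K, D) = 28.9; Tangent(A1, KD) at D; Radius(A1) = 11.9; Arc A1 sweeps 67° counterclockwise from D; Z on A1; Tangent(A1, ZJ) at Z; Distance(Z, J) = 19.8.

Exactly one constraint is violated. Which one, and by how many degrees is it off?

Tangent(A1, ZJ) at Z — off by 5.10°.

K = (0.00, 0.00) ✓; K.y = 0.00, D.y = 0.00 ✓; |KD| = 28.90 ✓; ∠(SD, DK) = 90.00° ✓; |SD| = 11.90 ✓; bearing(S→Z) − bearing(S→D) = 67.00° ✓; |SZ| = 11.90 ✓; ∠(SZ, ZJ) = 95.10° ✗; |ZJ| = 19.80 ✓.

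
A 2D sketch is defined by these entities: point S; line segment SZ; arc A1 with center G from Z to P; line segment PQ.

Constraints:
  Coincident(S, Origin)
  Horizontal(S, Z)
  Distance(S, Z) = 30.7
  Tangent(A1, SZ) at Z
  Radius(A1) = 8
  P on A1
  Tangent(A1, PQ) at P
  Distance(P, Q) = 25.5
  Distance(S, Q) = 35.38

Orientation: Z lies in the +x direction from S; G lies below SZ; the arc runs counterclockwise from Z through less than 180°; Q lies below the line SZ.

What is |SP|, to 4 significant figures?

23.73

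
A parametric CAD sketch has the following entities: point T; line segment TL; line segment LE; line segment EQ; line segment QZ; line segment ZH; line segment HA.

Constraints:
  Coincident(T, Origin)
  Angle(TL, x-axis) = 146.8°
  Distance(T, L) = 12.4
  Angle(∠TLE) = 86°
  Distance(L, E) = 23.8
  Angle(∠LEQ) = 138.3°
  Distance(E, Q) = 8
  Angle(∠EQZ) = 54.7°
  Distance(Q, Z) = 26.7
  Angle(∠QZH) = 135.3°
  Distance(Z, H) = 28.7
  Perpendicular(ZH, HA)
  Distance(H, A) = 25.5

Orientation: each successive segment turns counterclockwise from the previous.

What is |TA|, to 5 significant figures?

38.682

T is at the origin; TL runs at 146.8° with length 12.4, so L = (-10.376, 6.7898). ∠TLE = 86.0° gives LE at -119.20° from the x-axis; with |LE| = 23.8, E = (-21.987, -13.986). ∠LEQ = 138.3° gives EQ at -77.500° from the x-axis; with |EQ| = 8.0, Q = (-20.255, -21.796). ∠EQZ = 54.7° gives QZ at 47.800° from the x-axis; with |QZ| = 26.7, Z = (-2.3205, -2.0166). ∠QZH = 135.3° gives ZH at 92.500° from the x-axis; with |ZH| = 28.7, H = (-3.5724, 26.656). ZH is perpendicular to HA, so HA runs at -177.50°; with |HA| = 25.5, A = (-29.048, 25.544). Then |TA| = |A − T| = 38.682.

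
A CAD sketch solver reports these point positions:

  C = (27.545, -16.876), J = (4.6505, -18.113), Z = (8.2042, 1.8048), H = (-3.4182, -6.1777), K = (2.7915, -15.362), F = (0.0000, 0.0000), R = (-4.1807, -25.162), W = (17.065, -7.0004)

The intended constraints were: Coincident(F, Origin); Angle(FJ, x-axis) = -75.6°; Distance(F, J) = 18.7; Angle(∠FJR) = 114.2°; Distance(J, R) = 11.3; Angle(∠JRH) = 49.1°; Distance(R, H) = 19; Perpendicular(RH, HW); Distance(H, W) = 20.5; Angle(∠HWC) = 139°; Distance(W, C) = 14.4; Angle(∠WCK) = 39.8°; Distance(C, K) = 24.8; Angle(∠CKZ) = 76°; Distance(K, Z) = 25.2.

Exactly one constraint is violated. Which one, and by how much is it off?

Distance(K, Z) = 25.2 — off by 7.20.

F = (0.00, 0.00) ✓; FJ at -75.60° ✓; |FJ| = 18.70 ✓; ∠FJR = 114.2° ✓; |JR| = 11.30 ✓; ∠JRH = 49.10° ✓; |RH| = 19.00 ✓; ∠(RH, HW) = 90.00° ✓; |HW| = 20.50 ✓; ∠HWC = 139.0° ✓; |WC| = 14.40 ✓; ∠WCK = 39.80° ✓; |CK| = 24.80 ✓; ∠CKZ = 76.00° ✓; |KZ| = 18.00 ✗.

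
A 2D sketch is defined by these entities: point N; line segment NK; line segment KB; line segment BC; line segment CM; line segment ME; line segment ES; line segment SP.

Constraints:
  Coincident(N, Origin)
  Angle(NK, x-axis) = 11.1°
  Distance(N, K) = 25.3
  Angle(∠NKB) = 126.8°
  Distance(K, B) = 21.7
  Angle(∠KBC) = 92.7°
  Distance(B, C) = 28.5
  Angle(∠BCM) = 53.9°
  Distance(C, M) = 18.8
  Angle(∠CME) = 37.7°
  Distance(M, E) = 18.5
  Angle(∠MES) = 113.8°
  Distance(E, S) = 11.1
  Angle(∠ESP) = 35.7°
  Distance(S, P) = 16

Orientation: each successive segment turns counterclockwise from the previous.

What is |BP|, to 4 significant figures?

20.10

N is at the origin; NK runs at 11.1° with length 25.3, so K = (24.83, 4.871). ∠NKB = 126.8° gives KB at 64.30° from the x-axis; with |KB| = 21.7, B = (34.24, 24.42). ∠KBC = 92.7° gives BC at 151.6° from the x-axis; with |BC| = 28.5, C = (9.167, 37.98). ∠BCM = 53.9° gives CM at -82.30° from the x-axis; with |CM| = 18.8, M = (11.69, 19.35). ∠CME = 37.7° gives ME at 60.00° from the x-axis; with |ME| = 18.5, E = (20.94, 35.37). ∠MES = 113.8° gives ES at 126.2° from the x-axis; with |ES| = 11.1, S = (14.38, 44.33). ∠ESP = 35.7° gives SP at -89.50° from the x-axis; with |SP| = 16.0, P = (14.52, 28.33). Then |BP| = |P − B| = 20.10.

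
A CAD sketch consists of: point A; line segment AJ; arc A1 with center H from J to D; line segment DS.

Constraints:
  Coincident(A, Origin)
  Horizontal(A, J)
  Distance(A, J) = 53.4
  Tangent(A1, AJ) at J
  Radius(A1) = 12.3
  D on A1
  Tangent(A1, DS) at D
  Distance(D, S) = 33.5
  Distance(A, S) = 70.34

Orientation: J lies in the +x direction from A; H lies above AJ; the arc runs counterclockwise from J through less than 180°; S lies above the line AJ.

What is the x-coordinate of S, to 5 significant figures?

51.478

A is at the origin; A and J share the same y with |AJ| = 53.4 and J on the +x side, so J = (53.400, 0.0000). The tangent condition forces HJ to be normal to AJ, so H = J + (0, 12.3) = (53.400, 12.300). Since HD ⟂ DS (tangency), |HS| = √(12.3² + 33.5²) = 35.687 regardless of where D sits on A1. So S lies on both circle(A, 70.34) and circle(H, 35.687); the above-AJ intersection is S = (51.478, 47.935). D is the foot of the tangent from S: D = (64.701, 17.155).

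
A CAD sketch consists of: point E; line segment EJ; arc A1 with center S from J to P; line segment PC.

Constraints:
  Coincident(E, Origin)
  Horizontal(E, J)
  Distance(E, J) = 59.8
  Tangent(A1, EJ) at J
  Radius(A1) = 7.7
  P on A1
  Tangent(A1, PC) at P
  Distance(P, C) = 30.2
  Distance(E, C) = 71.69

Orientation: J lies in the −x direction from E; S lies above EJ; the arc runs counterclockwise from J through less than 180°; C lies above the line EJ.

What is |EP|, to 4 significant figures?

53.26

E is at the origin; EJ is horizontal with |EJ| = 59.8 and J on the −x side, so J = (-59.80, 0.000). Since A1 is tangent to EJ there, SJ ⟂ EJ, so S = J + (0, 7.7) = (-59.80, 7.700). Since SP ⟂ PC (tangency), |SC| = √(7.7² + 30.2²) = 31.17 regardless of where P sits on A1. So C lies on both circle(E, 71.69) and circle(S, 31.17); the above-EJ intersection is C = (-60.24, 38.86). P is the foot of the tangent from C: P = (-52.37, 9.708).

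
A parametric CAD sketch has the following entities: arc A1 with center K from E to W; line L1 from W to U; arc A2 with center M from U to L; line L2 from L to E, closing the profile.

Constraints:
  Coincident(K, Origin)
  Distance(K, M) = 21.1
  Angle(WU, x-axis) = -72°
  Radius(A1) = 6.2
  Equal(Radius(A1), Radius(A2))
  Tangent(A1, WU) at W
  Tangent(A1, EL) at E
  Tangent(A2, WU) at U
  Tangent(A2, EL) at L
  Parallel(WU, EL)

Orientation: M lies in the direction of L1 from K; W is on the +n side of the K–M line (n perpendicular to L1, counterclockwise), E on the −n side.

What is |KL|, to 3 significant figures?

22.0

Tangency of A1 to both parallel lines with radius 6.2 puts W and E at K ± 6.2·n: W = (5.90, 1.92), E = (-5.90, -1.92). Equal radii place U and L the same way about M: U = M + 6.2·n = (12.4, -18.2), L = M − 6.2·n = (0.624, -22.0). Then |KL| = |L − K| = 22.0.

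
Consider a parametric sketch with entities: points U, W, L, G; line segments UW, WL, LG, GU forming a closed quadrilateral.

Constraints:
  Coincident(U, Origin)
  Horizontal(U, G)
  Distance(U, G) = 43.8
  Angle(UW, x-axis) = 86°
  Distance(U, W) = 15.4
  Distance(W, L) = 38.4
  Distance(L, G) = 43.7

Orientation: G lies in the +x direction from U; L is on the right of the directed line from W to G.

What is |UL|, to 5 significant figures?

23.557

Checks: |WL| = 38.40 ✓; |LG| = 43.70 ✓.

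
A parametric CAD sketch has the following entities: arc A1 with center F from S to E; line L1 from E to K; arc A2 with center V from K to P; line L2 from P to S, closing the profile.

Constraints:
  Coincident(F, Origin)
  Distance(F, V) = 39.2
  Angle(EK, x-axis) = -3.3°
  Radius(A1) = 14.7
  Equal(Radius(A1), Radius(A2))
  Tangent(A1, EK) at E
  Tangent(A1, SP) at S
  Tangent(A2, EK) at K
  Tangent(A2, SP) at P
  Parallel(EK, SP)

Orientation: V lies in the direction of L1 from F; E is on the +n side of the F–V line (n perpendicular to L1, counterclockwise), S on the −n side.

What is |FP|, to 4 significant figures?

41.87

The slot axis is L1's direction at -3.3°, so u = (cos -3.3°, sin -3.3°) = (0.9983, -0.05756) and n = (−sin -3.3°, cos -3.3°) = (0.05756, 0.9983). F is at the origin and V lies 39.2 along u from F, so V = 39.2·u = (39.13, -2.257). Tangency of A1 to both parallel lines with radius 14.7 puts E and S at F ± 14.7·n: E = (0.8462, 14.68), S = (-0.8462, -14.68). Equal radii place K and P the same way about V: K = V + 14.7·n = (39.98, 12.42), P = V − 14.7·n = (38.29, -16.93). Then |FP| = |P − F| = 41.87.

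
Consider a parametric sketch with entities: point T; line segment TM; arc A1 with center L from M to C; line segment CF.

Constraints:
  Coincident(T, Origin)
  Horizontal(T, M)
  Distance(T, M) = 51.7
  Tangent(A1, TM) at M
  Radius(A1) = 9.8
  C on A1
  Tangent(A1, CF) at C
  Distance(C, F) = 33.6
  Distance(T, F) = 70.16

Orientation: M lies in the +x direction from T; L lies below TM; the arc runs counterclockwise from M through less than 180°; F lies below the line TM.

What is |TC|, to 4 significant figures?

44.49

Checks: T = (0.00, 0.00) ✓; |LC| = 9.800 ✓; ∠(LC, CF) = 90.00° ✓; |CF| = 33.60 ✓; |TF| = 70.16 ✓.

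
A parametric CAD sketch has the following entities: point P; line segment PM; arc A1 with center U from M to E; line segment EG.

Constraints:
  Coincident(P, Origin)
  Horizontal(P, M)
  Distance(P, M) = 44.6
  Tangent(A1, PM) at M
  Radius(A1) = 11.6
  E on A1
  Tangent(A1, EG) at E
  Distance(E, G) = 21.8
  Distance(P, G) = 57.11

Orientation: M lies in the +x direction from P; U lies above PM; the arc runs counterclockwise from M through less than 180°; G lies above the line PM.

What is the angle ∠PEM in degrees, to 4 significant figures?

42.09°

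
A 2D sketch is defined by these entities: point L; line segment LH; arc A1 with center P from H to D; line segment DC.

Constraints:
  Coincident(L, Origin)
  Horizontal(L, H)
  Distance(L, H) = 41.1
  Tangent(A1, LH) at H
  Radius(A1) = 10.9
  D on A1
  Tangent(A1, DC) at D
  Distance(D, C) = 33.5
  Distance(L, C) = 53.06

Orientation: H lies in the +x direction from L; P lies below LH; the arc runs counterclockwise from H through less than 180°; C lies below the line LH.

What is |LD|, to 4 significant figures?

32.03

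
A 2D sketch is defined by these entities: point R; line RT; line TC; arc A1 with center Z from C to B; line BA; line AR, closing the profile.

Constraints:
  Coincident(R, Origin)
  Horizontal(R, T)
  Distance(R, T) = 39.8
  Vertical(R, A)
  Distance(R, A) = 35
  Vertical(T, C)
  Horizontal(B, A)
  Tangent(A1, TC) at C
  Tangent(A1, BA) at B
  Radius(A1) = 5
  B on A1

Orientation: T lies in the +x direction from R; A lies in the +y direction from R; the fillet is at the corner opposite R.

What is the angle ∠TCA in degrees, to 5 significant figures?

97.160°

R is at the origin; R and T share the same y with |RT| = 39.8 and T on the +x side, so T = (39.800, 0.0000). RA is vertical with |RA| = 35.0 and A on the +y side, so A = (0.0000, 35.000). The virtual corner opposite R is at (39.800, 35.000). Tangency of A1 to TC means the radius ZC is perpendicular to TC and tangency of A1 to BA means the radius ZB is perpendicular to BA, with radius 5.0, so the center Z sits 5.0 in from both sides at Z = (34.800, 30.000). That places the tangent points at C = (39.800, 30.000) on TC and B = (34.800, 35.000) on BA. Then cos ∠TCA = CT·CA / (|CT||CA|), giving 97.160°.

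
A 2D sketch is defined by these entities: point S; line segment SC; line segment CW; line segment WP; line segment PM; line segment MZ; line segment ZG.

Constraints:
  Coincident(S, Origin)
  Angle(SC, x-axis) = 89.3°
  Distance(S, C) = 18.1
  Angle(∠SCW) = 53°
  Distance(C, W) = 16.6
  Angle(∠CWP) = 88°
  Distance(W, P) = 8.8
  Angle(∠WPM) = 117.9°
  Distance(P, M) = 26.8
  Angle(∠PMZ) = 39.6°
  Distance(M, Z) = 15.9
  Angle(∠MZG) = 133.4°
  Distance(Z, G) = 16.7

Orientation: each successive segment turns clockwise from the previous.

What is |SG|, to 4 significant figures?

14.31

S is at the origin; SC runs at 89.3° with length 18.1, so C = (0.2211, 18.10). ∠SCW = 53.0° gives CW at -37.70° from the x-axis; with |CW| = 16.6, W = (13.36, 7.947). ∠CWP = 88.0° gives WP at -129.7° from the x-axis; with |WP| = 8.8, P = (7.734, 1.177). ∠WPM = 117.9° gives PM at 168.2° from the x-axis; with |PM| = 26.8, M = (-18.50, 6.657). ∠PMZ = 39.6° gives MZ at 27.80° from the x-axis; with |MZ| = 15.9, Z = (-4.435, 14.07). ∠MZG = 133.4° gives ZG at -18.80° from the x-axis; with |ZG| = 16.7, G = (11.37, 8.691). Then |SG| = |G − S| = 14.31.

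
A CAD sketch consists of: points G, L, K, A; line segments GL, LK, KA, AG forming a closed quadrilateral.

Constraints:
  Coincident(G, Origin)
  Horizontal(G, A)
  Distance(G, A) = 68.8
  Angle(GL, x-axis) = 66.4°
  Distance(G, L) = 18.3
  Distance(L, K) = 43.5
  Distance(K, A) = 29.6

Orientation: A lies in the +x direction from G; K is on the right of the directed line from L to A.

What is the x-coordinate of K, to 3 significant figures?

41.2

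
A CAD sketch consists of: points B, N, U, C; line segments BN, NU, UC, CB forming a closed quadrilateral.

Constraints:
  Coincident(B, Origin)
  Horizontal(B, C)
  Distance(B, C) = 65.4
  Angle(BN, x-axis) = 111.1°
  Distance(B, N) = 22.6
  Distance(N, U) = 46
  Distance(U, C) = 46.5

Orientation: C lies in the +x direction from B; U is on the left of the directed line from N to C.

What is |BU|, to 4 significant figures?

50.29

B is at the origin; B and C share the same y with |BC| = 65.4 and C in +x, so C = (65.4, 0). BN runs at 111.1° with |BN| = 22.6, so N = (-8.136, 21.08). U is determined by |NU| = 46.0 and |UC| = 46.5 together: it lies at the intersection of circle(N, 46.0) and circle(C, 46.5). With |NC| = 76.50, the foot of the radical line on NC is 37.95 from N and the perpendicular offset is √(46.0² − 37.95²) = 26.00. Taking the left-of-NC solution: U = (35.51, 35.62).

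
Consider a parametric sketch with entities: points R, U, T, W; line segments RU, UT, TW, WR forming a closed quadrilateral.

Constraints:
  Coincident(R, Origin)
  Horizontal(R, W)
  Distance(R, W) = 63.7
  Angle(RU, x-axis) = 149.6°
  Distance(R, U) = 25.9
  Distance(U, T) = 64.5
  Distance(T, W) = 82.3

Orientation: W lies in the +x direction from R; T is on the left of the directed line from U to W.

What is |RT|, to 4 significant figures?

67.60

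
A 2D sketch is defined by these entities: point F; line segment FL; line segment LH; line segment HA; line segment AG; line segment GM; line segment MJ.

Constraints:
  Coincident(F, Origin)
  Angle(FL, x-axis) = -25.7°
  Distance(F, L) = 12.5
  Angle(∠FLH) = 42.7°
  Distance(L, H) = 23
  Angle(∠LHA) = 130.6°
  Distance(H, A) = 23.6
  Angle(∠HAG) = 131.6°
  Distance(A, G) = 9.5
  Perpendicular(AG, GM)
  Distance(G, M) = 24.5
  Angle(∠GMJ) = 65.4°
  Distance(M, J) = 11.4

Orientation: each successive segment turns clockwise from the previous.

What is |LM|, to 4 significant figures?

27.20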